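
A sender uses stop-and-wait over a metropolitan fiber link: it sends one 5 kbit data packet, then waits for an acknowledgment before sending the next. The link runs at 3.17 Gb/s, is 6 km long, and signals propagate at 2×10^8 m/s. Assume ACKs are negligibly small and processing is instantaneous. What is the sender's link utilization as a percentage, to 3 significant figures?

t_tx = L/R = 5000/3170000000 = 1.57729e-06 s.
t_prop = 6000/200000000 = 3e-05 s; RTT = 6e-05 s.
Cycle = t_tx + RTT = 6.15773e-05 s.
Utilization = t_tx / cycle = 1.57729e-06/6.15773e-05 = 2.56 %.

2.56 %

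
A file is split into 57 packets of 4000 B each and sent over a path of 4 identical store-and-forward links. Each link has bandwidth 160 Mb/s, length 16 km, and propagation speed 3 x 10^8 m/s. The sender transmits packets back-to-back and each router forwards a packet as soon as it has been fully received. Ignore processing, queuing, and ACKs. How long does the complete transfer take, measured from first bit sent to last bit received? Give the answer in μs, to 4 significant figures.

12210 μs

Per-hop transmission t_tx = L/R = 32000/160000000 = 200 μs.
Per-hop propagation t_prop = 16000/300000000 = 53.3333 μs.
Pipeline fill: first packet needs 4·t_tx to clear all hops; remaining 56 packets each add one t_tx.
Total = (4+57-1)·t_tx + 4·t_prop = 60·200 + 4·53.3333 = 12210 μs.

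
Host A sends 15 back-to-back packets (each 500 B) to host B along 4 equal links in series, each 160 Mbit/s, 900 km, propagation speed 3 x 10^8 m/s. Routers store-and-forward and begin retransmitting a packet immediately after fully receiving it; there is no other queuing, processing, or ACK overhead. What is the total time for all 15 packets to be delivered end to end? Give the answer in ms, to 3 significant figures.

12.5 ms

Per-hop transmission t_tx = L/R = 4000/160000000 = 0.025 ms.
Per-hop propagation t_prop = 900000/300000000 = 3 ms.
Pipeline fill: first packet needs 4·t_tx to clear all hops; remaining 14 packets each add one t_tx.
Total = (4+15-1)·t_tx + 4·t_prop = 18·0.025 + 4·3 = 12.5 ms.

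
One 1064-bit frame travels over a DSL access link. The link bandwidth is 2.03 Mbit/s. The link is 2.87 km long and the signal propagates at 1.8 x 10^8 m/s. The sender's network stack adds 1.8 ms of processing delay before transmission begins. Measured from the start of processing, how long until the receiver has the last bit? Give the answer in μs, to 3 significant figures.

Transmission delay = L/R = 1064 / 2.03e+06 = 524.138 μs.
Propagation delay = d/s = 2870 m / 180000000 m/s = 15.9444 μs.
Plus processing delay 1.8 ms = 1800 μs.
Total = 2340 μs.

2340 μs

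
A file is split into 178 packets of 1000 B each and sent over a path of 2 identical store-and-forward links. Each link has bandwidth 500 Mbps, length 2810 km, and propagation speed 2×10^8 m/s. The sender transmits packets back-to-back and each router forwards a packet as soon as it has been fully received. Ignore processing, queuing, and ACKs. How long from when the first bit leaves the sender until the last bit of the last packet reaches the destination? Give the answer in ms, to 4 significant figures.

30.96 ms

Per-hop transmission t_tx = L/R = 8000/500000000 = 0.016 ms.
Per-hop propagation t_prop = 2810000/200000000 = 14.05 ms.
Pipeline fill: first packet needs 2·t_tx to clear all hops; remaining 177 packets each add one t_tx.
Total = (2+178-1)·t_tx + 2·t_prop = 179·0.016 + 2·14.05 = 30.96 ms.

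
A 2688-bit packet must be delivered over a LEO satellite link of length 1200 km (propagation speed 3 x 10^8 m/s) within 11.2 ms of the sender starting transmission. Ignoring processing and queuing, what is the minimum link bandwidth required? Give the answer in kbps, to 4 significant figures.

373.3 kbps

Propagation delay = 1200000 / 300000000 = 4 ms.
Transmission budget = 11.2 − 4 = 7.2 ms.
R ≥ L / t_tx = 2688 bits / 0.0072 s = 373.3 kbps.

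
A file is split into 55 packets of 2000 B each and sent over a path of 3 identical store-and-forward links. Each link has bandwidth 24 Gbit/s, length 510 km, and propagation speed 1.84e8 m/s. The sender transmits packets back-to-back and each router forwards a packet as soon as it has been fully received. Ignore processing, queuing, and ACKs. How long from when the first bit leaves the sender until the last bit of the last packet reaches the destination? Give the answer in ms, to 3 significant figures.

Per-hop transmission t_tx = L/R = 16000/24000000000 = 0.000666667 ms.
Per-hop propagation t_prop = 510000/184000000 = 2.77174 ms.
Pipeline fill: first packet needs 3·t_tx to clear all hops; remaining 54 packets each add one t_tx.
Total = (3+55-1)·t_tx + 3·t_prop = 57·0.000666667 + 3·2.77174 = 8.35 ms.

8.35 ms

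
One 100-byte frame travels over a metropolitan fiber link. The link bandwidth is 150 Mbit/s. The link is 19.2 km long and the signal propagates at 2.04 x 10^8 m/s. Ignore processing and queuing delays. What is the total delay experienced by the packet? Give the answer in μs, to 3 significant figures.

99.5 μs

L = 100 × 8 = 800 bits.
Transmission delay = L/R = 800 / 150000000 = 5.33333 μs.
Propagation delay = d/s = 19200 m / 204000000 m/s = 94.1176 μs.
Total = 99.5 μs.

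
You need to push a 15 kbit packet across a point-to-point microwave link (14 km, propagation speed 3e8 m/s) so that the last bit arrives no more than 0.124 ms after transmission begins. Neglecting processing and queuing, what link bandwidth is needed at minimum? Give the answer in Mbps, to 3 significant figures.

Propagation delay = 14000 / 300000000 = 0.0466667 ms.
Transmission budget = 0.124 − 0.0466667 = 0.0773333 ms.
R ≥ L / t_tx = 15000 bits / 7.73333e-05 s = 194 Mbps.

194 Mbps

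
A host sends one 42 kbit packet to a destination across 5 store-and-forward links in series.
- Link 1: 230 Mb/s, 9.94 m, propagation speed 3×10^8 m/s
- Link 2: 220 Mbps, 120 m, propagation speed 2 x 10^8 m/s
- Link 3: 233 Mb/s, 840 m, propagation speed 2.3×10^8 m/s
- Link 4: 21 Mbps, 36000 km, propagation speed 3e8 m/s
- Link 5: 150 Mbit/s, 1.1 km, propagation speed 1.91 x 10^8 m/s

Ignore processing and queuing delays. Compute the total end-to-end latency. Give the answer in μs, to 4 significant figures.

L = 42000 bits.
Transmission delays (L/R per hop): 182.609, 190.909, 180.258, 2000, 280 μs; sum = 2833.78 μs.
Propagation delays (d/s per hop): 0.0331333, 0.6, 3.65217, 120000, 5.75916 μs; sum = 120010 μs.
End-to-end = 122800 μs.

122800 μs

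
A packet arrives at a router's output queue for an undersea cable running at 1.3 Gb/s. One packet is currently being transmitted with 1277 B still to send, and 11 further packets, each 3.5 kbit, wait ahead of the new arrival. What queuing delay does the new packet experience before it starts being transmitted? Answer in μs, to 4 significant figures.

Each queued packet: L/R = 3500/1300000000 = 2.69231 μs.
11 queued → 29.6154 μs.
Plus remaining 10216 bits of current packet: 7.85846 μs.
Queuing delay = 37.47 μs.

37.47 μs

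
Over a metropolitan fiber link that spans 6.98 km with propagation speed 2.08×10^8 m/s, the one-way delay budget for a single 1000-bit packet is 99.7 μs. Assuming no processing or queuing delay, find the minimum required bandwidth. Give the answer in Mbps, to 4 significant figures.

15.12 Mbps

Propagation delay = 6980 / 208000000 = 33.5577 μs.
Transmission budget = 99.7 − 33.5577 = 66.1423 μs.
R ≥ L / t_tx = 1000 bits / 6.61423e-05 s = 15.12 Mbps.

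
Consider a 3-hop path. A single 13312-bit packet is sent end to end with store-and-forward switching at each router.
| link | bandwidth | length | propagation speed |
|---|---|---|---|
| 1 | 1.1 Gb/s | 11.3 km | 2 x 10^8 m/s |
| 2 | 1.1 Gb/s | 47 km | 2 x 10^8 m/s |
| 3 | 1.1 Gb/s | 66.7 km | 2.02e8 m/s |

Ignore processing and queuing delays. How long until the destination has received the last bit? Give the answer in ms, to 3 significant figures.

Transmission delay per hop = L/R = 13312/1100000000 = 0.0121018 ms; 3 hops → 0.0363055 ms.
Propagation delays (d/s per hop): 0.0565, 0.235, 0.330198 ms; sum = 0.621698 ms.
End-to-end = 0.658 ms.

0.658 ms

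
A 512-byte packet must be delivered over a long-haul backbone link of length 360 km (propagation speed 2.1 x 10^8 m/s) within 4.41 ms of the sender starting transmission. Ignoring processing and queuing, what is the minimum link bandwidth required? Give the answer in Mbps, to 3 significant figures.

1.52 Mbps

L = 4096 bits.
Propagation delay = 360000 / 210000000 = 1.71429 ms.
Transmission budget = 4.41 − 1.71429 = 2.69571 ms.
R ≥ L / t_tx = 4096 bits / 0.00269571 s = 1.52 Mbps.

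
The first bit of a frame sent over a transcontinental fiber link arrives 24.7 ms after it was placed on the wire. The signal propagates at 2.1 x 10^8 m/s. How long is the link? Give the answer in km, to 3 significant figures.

5190 km

d = s × t_prop = 210000000 × 0.0247 = 5190 km.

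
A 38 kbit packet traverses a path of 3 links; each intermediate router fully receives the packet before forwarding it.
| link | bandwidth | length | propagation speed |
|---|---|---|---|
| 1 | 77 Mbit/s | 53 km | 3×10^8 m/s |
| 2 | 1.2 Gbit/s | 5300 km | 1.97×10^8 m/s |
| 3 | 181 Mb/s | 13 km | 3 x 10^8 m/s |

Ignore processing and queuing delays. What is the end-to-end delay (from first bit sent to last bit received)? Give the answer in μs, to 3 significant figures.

L = 38000 bits.
Transmission delays (L/R per hop): 493.506, 31.6667, 209.945 μs; sum = 735.118 μs.
Propagation delays (d/s per hop): 176.667, 26903.6, 43.3333 μs; sum = 27123.6 μs.
End-to-end = 27900 μs.

27900 μs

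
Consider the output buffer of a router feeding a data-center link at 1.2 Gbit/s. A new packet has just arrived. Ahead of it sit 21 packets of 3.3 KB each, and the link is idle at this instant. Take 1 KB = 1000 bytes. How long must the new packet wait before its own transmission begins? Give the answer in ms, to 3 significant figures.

0.462 ms

Each queued packet: L/R = 26400/1200000000 = 0.022 ms.
21 queued → 0.462 ms.
Queuing delay = 0.462 ms.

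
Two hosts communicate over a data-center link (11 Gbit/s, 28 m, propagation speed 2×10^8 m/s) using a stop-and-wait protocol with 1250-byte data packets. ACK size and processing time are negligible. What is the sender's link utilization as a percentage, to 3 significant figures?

76.5 %

t_tx = L/R = 10000/11000000000 = 9.09091e-07 s.
t_prop = 28/200000000 = 1.4e-07 s; RTT = 2.8e-07 s.
Cycle = t_tx + RTT = 1.18909e-06 s.
Utilization = t_tx / cycle = 9.09091e-07/1.18909e-06 = 76.5 %.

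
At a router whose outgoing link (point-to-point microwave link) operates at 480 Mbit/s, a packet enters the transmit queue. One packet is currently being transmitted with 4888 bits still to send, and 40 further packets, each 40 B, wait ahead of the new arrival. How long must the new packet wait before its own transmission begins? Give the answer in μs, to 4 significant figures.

36.85 μs

Each queued packet: L/R = 320/480000000 = 0.666667 μs.
40 queued → 26.6667 μs.
Plus remaining 4888 bits of current packet: 10.1833 μs.
Queuing delay = 36.85 μs.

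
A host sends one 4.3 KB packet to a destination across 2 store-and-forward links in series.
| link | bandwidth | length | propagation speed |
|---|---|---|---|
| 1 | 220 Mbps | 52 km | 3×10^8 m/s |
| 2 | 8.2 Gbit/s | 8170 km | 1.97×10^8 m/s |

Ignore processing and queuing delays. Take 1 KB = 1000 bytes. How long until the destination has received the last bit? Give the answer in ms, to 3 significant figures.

L = 34400 bits.
Transmission delays (L/R per hop): 0.156364, 0.00419512 ms; sum = 0.160559 ms.
Propagation delays (d/s per hop): 0.173333, 41.4721 ms; sum = 41.6454 ms.
End-to-end = 41.8 ms.

41.8 ms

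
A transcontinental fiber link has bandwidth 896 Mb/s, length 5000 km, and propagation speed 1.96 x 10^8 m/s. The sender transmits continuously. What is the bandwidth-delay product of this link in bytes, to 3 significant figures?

Propagation delay = 5000000 / 196000000 = 0.0255102 s.
BDP = R × t_prop = 896000000 × 0.0255102 = 22857100 bits.
In bytes: 22857100/8 = 2860000 bytes.

2860000 bytes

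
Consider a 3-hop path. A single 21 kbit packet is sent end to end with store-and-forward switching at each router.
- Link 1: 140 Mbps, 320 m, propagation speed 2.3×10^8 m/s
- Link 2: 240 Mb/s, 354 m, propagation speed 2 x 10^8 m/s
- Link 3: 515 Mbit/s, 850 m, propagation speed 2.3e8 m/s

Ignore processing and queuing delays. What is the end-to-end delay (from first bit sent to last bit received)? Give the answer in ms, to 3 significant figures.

0.285 ms

L = 21000 bits.
Transmission delays (L/R per hop): 0.15, 0.0875, 0.0407767 ms; sum = 0.278277 ms.
Propagation delays (d/s per hop): 0.0013913, 0.00177, 0.00369565 ms; sum = 0.00685696 ms.
End-to-end = 0.285 ms.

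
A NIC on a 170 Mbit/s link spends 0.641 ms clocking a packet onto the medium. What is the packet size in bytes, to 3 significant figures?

L = R × t_tx = 170000000 b/s × 0.000641 s = 108970 bits.
In bytes: 108970 / 8 = 13600 bytes.

13600 bytes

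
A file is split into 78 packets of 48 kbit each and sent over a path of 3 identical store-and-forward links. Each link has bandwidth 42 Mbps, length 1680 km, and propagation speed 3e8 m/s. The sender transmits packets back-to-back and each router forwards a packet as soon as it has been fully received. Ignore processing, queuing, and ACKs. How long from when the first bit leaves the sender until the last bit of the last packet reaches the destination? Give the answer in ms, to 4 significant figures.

Per-hop transmission t_tx = L/R = 48000/42000000 = 1.14286 ms.
Per-hop propagation t_prop = 1680000/300000000 = 5.6 ms.
Pipeline fill: first packet needs 3·t_tx to clear all hops; remaining 77 packets each add one t_tx.
Total = (3+78-1)·t_tx + 3·t_prop = 80·1.14286 + 3·5.6 = 108.2 ms.

108.2 ms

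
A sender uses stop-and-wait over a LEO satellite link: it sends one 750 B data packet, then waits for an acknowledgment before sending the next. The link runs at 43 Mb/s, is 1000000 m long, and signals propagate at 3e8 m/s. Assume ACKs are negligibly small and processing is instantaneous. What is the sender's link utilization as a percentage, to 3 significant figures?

t_tx = L/R = 6000/43000000 = 0.000139535 s.
t_prop = 1000000/300000000 = 0.00333333 s; RTT = 0.00666667 s.
Cycle = t_tx + RTT = 0.0068062 s.
Utilization = t_tx / cycle = 0.000139535/0.0068062 = 2.05 %.

2.05 %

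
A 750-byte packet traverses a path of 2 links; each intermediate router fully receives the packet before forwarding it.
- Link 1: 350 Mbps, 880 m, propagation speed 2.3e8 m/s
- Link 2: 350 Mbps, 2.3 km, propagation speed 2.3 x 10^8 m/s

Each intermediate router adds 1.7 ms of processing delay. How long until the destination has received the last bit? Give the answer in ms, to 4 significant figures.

L = 750 × 8 = 6000 bits.
Transmission delay per hop = L/R = 6000/350000000 = 0.0171429 ms; 2 hops → 0.0342857 ms.
Propagation delays (d/s per hop): 0.00382609, 0.01 ms; sum = 0.0138261 ms.
Processing at 1 router(s): 1 × 1.7 ms = 1.7 ms.
End-to-end = 1.748 ms.

1.748 ms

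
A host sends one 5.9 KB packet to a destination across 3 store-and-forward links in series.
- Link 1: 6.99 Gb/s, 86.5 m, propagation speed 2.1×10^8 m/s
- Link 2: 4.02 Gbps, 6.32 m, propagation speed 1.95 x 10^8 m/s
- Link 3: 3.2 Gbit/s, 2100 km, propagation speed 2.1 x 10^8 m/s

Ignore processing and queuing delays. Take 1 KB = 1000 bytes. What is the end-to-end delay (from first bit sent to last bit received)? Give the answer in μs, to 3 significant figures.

10000 μs

L = 47200 bits.
Transmission delays (L/R per hop): 6.7525, 11.7413, 14.75 μs; sum = 33.2438 μs.
Propagation delays (d/s per hop): 0.411905, 0.0324103, 10000 μs; sum = 10000.4 μs.
End-to-end = 10000 μs.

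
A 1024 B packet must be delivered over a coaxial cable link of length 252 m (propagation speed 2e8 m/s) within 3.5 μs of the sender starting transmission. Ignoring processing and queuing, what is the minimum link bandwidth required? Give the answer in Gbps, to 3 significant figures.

3.66 Gbps

L = 8192 bits.
Propagation delay = 252 / 200000000 = 1.26 μs.
Transmission budget = 3.5 − 1.26 = 2.24 μs.
R ≥ L / t_tx = 8192 bits / 2.24e-06 s = 3.66 Gbps.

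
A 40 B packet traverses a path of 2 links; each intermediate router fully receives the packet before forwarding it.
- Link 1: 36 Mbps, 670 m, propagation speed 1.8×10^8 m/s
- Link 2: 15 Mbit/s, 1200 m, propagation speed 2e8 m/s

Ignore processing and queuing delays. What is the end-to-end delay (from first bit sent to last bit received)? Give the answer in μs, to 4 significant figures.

39.94 μs

L = 40 × 8 = 320 bits.
Transmission delays (L/R per hop): 8.88889, 21.3333 μs; sum = 30.2222 μs.
Propagation delays (d/s per hop): 3.72222, 6 μs; sum = 9.72222 μs.
End-to-end = 39.94 μs.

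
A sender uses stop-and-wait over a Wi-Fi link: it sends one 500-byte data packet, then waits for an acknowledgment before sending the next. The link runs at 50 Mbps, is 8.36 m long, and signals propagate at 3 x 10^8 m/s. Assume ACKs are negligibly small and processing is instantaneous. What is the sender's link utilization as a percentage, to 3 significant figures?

t_tx = L/R = 4000/50000000 = 8e-05 s.
t_prop = 8.36/300000000 = 2.78667e-08 s; RTT = 5.57333e-08 s.
Cycle = t_tx + RTT = 8.00557e-05 s.
Utilization = t_tx / cycle = 8e-05/8.00557e-05 = 99.9 %.

99.9 %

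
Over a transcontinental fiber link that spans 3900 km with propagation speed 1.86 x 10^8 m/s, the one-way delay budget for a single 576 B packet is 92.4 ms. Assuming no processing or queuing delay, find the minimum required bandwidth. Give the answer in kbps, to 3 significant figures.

64.5 kbps

L = 4608 bits.
Propagation delay = 3900000 / 186000000 = 20.9677 ms.
Transmission budget = 92.4 − 20.9677 = 71.4323 ms.
R ≥ L / t_tx = 4608 bits / 0.0714323 s = 64.5 kbps.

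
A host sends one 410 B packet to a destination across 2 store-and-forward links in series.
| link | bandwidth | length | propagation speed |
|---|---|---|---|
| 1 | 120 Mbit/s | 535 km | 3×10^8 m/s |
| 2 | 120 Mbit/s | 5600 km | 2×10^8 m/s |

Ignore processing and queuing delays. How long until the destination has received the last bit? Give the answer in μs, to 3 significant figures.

29800 μs

L = 410 × 8 = 3280 bits.
Transmission delay per hop = L/R = 3280/120000000 = 27.3333 μs; 2 hops → 54.6667 μs.
Propagation delays (d/s per hop): 1783.33, 28000 μs; sum = 29783.3 μs.
End-to-end = 29800 μs.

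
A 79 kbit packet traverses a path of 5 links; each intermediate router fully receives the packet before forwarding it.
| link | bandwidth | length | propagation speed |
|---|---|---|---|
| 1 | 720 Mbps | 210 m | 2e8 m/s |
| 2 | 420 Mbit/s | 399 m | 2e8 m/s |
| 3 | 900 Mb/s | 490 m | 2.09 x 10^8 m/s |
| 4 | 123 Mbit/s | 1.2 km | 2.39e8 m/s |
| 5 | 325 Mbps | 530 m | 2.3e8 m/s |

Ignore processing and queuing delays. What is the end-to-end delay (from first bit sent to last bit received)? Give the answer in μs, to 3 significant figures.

L = 79000 bits.
Transmission delays (L/R per hop): 109.722, 188.095, 87.7778, 642.276, 243.077 μs; sum = 1270.95 μs.
Propagation delays (d/s per hop): 1.05, 1.995, 2.3445, 5.02092, 2.30435 μs; sum = 12.7148 μs.
End-to-end = 1280 μs.

1280 μs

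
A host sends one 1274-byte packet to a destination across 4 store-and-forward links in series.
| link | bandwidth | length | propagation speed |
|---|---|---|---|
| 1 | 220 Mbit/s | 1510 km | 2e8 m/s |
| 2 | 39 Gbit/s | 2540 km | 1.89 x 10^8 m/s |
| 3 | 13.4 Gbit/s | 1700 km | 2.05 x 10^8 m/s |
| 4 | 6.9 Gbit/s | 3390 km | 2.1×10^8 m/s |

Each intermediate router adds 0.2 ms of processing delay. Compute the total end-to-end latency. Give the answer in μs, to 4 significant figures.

46070 μs

L = 1274 × 8 = 10192 bits.
Transmission delays (L/R per hop): 46.3273, 0.261333, 0.760597, 1.4771 μs; sum = 48.8263 μs.
Propagation delays (d/s per hop): 7550, 13439.2, 8292.68, 16142.9 μs; sum = 45424.7 μs.
Processing at 3 router(s): 3 × 0.2 ms = 600 μs.
End-to-end = 46070 μs.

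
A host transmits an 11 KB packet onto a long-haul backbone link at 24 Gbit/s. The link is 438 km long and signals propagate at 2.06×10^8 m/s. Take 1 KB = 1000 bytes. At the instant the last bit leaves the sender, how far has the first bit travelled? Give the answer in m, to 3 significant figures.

755 m

t_tx = L/R = 88000/24000000000 = 3.66667e-06 s.
Distance = s × t_tx = 206000000 × 3.66667e-06 = 755 m.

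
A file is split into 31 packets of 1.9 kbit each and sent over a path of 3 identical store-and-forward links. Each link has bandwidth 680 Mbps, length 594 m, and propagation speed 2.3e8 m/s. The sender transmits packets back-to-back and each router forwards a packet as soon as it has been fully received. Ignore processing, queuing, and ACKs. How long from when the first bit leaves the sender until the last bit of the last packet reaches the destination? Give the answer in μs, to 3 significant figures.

Per-hop transmission t_tx = L/R = 1900/680000000 = 2.79412 μs.
Per-hop propagation t_prop = 594/2.3e+08 = 2.58261 μs.
Pipeline fill: first packet needs 3·t_tx to clear all hops; remaining 30 packets each add one t_tx.
Total = (3+31-1)·t_tx + 3·t_prop = 33·2.79412 + 3·2.58261 = 100 μs.

100 μs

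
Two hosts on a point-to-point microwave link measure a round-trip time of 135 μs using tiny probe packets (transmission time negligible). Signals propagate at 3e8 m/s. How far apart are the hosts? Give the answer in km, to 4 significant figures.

One-way propagation = RTT/2 = 67.5 μs.
d = s × t = 300000000 × 6.75e-05 = 20.25 km.

20.25 km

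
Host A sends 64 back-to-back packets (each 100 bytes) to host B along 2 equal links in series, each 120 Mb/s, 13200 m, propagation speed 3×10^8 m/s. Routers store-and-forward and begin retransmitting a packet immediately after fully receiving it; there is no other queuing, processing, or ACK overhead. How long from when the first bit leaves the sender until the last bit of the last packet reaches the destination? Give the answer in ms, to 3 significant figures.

Per-hop transmission t_tx = L/R = 800/120000000 = 0.00666667 ms.
Per-hop propagation t_prop = 13200/300000000 = 0.044 ms.
Pipeline fill: first packet needs 2·t_tx to clear all hops; remaining 63 packets each add one t_tx.
Total = (2+64-1)·t_tx + 2·t_prop = 65·0.00666667 + 2·0.044 = 0.521 ms.

0.521 ms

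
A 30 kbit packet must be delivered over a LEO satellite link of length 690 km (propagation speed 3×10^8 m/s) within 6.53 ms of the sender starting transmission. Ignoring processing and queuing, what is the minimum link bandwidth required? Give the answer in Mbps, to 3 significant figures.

7.09 Mbps

Propagation delay = 690000 / 300000000 = 2.3 ms.
Transmission budget = 6.53 − 2.3 = 4.23 ms.
R ≥ L / t_tx = 30000 bits / 0.00423 s = 7.09 Mbps.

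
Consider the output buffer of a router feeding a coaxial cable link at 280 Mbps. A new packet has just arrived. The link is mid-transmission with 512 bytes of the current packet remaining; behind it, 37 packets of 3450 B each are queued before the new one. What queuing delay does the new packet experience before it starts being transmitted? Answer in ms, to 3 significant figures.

3.66 ms

Each queued packet: L/R = 27600/280000000 = 0.0985714 ms.
37 queued → 3.64714 ms.
Plus remaining 4096 bits of current packet: 0.0146286 ms.
Queuing delay = 3.66 ms.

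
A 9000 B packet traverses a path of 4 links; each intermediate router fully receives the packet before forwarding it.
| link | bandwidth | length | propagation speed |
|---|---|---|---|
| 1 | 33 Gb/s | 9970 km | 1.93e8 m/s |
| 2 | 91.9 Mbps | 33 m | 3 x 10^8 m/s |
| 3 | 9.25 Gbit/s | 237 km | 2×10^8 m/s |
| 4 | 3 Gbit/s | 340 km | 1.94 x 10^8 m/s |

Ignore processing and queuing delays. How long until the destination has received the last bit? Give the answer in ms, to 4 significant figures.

55.41 ms

L = 9000 × 8 = 72000 bits.
Transmission delays (L/R per hop): 0.00218182, 0.78346, 0.00778378, 0.024 ms; sum = 0.817426 ms.
Propagation delays (d/s per hop): 51.658, 0.00011, 1.185, 1.75258 ms; sum = 54.5957 ms.
End-to-end = 55.41 ms.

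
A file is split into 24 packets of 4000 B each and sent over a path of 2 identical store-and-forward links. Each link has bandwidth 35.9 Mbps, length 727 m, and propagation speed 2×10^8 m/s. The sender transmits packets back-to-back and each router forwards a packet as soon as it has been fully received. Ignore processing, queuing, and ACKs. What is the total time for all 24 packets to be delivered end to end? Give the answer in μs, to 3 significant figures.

22300 μs

Per-hop transmission t_tx = L/R = 32000/35900000 = 891.365 μs.
Per-hop propagation t_prop = 727/200000000 = 3.635 μs.
Pipeline fill: first packet needs 2·t_tx to clear all hops; remaining 23 packets each add one t_tx.
Total = (2+24-1)·t_tx + 2·t_prop = 25·891.365 + 2·3.635 = 22300 μs.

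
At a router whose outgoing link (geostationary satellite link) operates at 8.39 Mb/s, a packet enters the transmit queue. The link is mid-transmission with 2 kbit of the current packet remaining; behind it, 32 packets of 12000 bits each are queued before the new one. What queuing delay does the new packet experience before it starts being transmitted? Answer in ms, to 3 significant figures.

46.0 ms

Each queued packet: L/R = 12000/8390000 = 1.43027 ms.
32 queued → 45.7688 ms.
Plus remaining 2000 bits of current packet: 0.238379 ms.
Queuing delay = 46.0 ms.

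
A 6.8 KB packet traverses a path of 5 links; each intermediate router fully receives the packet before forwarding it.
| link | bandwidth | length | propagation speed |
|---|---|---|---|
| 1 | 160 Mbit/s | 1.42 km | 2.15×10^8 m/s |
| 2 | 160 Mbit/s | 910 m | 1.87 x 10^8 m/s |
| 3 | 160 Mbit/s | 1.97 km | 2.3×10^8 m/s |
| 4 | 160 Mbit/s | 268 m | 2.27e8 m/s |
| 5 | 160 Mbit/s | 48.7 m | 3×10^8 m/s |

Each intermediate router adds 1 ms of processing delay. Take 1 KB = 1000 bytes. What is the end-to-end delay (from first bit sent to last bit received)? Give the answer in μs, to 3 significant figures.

L = 54400 bits.
Transmission delay per hop = L/R = 54400/160000000 = 340 μs; 5 hops → 1700 μs.
Propagation delays (d/s per hop): 6.60465, 4.86631, 8.56522, 1.18062, 0.162333 μs; sum = 21.3791 μs.
Processing at 4 router(s): 4 × 1 ms = 4000 μs.
End-to-end = 5720 μs.

5720 μs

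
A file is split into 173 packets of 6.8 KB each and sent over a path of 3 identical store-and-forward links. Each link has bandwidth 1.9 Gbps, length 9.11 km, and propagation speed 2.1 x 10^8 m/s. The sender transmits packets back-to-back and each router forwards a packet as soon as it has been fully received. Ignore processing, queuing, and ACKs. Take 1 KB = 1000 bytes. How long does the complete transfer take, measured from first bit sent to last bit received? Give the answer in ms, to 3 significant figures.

5.14 ms

Per-hop transmission t_tx = L/R = 54400/1900000000 = 0.0286316 ms.
Per-hop propagation t_prop = 9110/210000000 = 0.043381 ms.
Pipeline fill: first packet needs 3·t_tx to clear all hops; remaining 172 packets each add one t_tx.
Total = (3+173-1)·t_tx + 3·t_prop = 175·0.0286316 + 3·0.043381 = 5.14 ms.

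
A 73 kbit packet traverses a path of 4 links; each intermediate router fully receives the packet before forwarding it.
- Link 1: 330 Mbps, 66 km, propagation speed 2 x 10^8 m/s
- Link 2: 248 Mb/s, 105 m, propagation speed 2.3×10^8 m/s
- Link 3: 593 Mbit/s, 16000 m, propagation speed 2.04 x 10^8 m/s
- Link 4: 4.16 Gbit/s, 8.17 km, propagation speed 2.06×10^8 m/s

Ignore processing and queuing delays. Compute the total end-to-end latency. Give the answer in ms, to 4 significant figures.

L = 73000 bits.
Transmission delays (L/R per hop): 0.221212, 0.294355, 0.123103, 0.0175481 ms; sum = 0.656218 ms.
Propagation delays (d/s per hop): 0.33, 0.000456522, 0.0784314, 0.0396602 ms; sum = 0.448548 ms.
End-to-end = 1.105 ms.

1.105 ms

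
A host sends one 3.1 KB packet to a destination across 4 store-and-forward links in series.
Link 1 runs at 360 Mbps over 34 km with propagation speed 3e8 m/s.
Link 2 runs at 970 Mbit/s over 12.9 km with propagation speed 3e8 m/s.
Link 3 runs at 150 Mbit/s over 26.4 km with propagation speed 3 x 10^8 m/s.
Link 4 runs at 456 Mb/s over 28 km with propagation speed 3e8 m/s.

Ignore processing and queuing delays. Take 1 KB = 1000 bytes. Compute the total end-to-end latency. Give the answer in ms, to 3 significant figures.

L = 24800 bits.
Transmission delays (L/R per hop): 0.0688889, 0.025567, 0.165333, 0.054386 ms; sum = 0.314175 ms.
Propagation delays (d/s per hop): 0.113333, 0.043, 0.088, 0.0933333 ms; sum = 0.337667 ms.
End-to-end = 0.652 ms.

0.652 ms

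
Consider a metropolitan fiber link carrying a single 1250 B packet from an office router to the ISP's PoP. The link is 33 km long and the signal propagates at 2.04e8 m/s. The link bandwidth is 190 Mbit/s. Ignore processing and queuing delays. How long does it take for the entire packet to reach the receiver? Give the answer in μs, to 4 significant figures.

L = 1250 × 8 = 10000 bits.
Transmission delay = L/R = 10000 / 190000000 = 52.6316 μs.
Propagation delay = d/s = 33000 m / 204000000 m/s = 161.765 μs.
Total = 214.4 μs.

214.4 μs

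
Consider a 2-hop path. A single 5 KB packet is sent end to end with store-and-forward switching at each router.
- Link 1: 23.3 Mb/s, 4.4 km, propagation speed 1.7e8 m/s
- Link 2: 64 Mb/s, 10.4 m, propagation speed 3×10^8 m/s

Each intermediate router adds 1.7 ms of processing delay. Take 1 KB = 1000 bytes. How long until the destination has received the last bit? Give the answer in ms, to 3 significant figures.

4.07 ms

L = 40000 bits.
Transmission delays (L/R per hop): 1.71674, 0.625 ms; sum = 2.34174 ms.
Propagation delays (d/s per hop): 0.0258824, 3.46667e-05 ms; sum = 0.025917 ms.
Processing at 1 router(s): 1 × 1.7 ms = 1.7 ms.
End-to-end = 4.07 ms.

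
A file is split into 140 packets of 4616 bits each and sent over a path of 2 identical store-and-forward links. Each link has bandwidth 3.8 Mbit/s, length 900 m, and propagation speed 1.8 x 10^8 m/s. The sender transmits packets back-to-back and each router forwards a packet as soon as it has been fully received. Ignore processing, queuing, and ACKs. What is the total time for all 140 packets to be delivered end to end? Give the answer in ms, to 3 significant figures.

Per-hop transmission t_tx = L/R = 4616/3800000 = 1.21474 ms.
Per-hop propagation t_prop = 900/180000000 = 0.005 ms.
Pipeline fill: first packet needs 2·t_tx to clear all hops; remaining 139 packets each add one t_tx.
Total = (2+140-1)·t_tx + 2·t_prop = 141·1.21474 + 2·0.005 = 171 ms.

171 ms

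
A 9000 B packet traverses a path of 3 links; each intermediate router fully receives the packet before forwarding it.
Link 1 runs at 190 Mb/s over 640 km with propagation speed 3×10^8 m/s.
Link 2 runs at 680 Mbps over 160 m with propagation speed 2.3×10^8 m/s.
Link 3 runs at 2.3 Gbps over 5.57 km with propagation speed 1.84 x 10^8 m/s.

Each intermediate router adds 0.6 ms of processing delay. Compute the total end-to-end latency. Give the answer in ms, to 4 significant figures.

3.880 ms

L = 9000 × 8 = 72000 bits.
Transmission delays (L/R per hop): 0.378947, 0.105882, 0.0313043 ms; sum = 0.516134 ms.
Propagation delays (d/s per hop): 2.13333, 0.000695652, 0.0302717 ms; sum = 2.1643 ms.
Processing at 2 router(s): 2 × 0.6 ms = 1.2 ms.
End-to-end = 3.880 ms.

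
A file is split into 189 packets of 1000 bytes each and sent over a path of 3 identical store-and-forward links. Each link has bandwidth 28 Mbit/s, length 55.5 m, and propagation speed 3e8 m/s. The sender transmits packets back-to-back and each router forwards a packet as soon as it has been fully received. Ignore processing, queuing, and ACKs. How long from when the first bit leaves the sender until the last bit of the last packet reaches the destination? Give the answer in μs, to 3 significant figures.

54600 μs

Per-hop transmission t_tx = L/R = 8000/28000000 = 285.714 μs.
Per-hop propagation t_prop = 55.5/300000000 = 0.185 μs.
Pipeline fill: first packet needs 3·t_tx to clear all hops; remaining 188 packets each add one t_tx.
Total = (3+189-1)·t_tx + 3·t_prop = 191·285.714 + 3·0.185 = 54600 μs.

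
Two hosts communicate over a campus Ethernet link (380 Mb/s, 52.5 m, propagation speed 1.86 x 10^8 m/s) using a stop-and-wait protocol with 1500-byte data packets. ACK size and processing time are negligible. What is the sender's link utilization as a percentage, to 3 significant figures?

98.2 %

t_tx = L/R = 12000/380000000 = 3.15789e-05 s.
t_prop = 52.5/186000000 = 2.82258e-07 s; RTT = 5.64516e-07 s.
Cycle = t_tx + RTT = 3.21435e-05 s.
Utilization = t_tx / cycle = 3.15789e-05/3.21435e-05 = 98.2 %.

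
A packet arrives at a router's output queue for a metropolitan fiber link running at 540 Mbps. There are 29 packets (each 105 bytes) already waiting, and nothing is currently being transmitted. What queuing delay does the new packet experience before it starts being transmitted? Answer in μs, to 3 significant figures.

45.1 μs

Each queued packet: L/R = 840/540000000 = 1.55556 μs.
29 queued → 45.1111 μs.
Queuing delay = 45.1 μs.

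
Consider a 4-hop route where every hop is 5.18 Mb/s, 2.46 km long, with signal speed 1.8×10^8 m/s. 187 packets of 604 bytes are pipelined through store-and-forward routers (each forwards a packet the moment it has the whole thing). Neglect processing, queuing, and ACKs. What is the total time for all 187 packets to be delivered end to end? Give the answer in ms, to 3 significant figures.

Per-hop transmission t_tx = L/R = 4832/5180000 = 0.932819 ms.
Per-hop propagation t_prop = 2460/180000000 = 0.0136667 ms.
Pipeline fill: first packet needs 4·t_tx to clear all hops; remaining 186 packets each add one t_tx.
Total = (4+187-1)·t_tx + 4·t_prop = 190·0.932819 + 4·0.0136667 = 177 ms.

177 ms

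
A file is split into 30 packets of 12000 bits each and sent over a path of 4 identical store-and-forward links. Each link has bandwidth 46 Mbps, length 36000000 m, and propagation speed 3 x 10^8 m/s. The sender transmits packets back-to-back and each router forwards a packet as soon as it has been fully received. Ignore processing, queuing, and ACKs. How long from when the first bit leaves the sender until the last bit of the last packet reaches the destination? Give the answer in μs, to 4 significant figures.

488600 μs

Per-hop transmission t_tx = L/R = 12000/46000000 = 260.87 μs.
Per-hop propagation t_prop = 36000000/300000000 = 120000 μs.
Pipeline fill: first packet needs 4·t_tx to clear all hops; remaining 29 packets each add one t_tx.
Total = (4+30-1)·t_tx + 4·t_prop = 33·260.87 + 4·120000 = 488600 μs.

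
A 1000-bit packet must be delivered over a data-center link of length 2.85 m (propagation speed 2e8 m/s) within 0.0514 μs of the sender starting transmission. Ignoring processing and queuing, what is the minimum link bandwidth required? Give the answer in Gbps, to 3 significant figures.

26.9 Gbps

Propagation delay = 2.85 / 200000000 = 0.01425 μs.
Transmission budget = 0.0514 − 0.01425 = 0.03715 μs.
R ≥ L / t_tx = 1000 bits / 3.715e-08 s = 26.9 Gbps.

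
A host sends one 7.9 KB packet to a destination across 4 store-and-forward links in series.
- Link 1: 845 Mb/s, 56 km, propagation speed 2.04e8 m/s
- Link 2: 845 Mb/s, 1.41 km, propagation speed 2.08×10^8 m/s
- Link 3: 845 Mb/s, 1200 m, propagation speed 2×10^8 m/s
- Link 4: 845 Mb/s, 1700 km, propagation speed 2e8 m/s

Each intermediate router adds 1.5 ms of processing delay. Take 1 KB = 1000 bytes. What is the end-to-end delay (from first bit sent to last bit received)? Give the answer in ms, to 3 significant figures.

L = 63200 bits.
Transmission delay per hop = L/R = 63200/845000000 = 0.0747929 ms; 4 hops → 0.299172 ms.
Propagation delays (d/s per hop): 0.27451, 0.00677885, 0.006, 8.5 ms; sum = 8.78729 ms.
Processing at 3 router(s): 3 × 1.5 ms = 4.5 ms.
End-to-end = 13.6 ms.

13.6 ms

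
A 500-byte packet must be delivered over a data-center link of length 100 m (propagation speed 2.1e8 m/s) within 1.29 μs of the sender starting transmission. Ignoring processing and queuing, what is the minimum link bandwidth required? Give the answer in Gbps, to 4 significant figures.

4.915 Gbps

L = 4000 bits.
Propagation delay = 100 / 210000000 = 0.47619 μs.
Transmission budget = 1.29 − 0.47619 = 0.81381 μs.
R ≥ L / t_tx = 4000 bits / 8.1381e-07 s = 4.915 Gbps.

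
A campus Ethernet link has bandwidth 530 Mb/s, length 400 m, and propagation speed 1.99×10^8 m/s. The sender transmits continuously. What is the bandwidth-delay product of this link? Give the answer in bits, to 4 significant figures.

Propagation delay = 400 / 199000000 = 2.01005e-06 s.
BDP = R × t_prop = 530000000 × 2.01005e-06 = 1065.33 bits.

1065 bits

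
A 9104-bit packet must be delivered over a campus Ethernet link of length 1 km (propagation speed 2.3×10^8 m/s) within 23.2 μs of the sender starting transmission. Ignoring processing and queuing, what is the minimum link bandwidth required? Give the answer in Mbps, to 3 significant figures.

483 Mbps

Propagation delay = 1000 / 2.3e+08 = 4.34783 μs.
Transmission budget = 23.2 − 4.34783 = 18.8522 μs.
R ≥ L / t_tx = 9104 bits / 1.88522e-05 s = 483 Mbps.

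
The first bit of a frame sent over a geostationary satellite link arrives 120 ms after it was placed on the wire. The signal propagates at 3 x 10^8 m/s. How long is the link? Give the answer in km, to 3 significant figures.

d = s × t_prop = 300000000 × 0.12 = 36000 km.

36000 km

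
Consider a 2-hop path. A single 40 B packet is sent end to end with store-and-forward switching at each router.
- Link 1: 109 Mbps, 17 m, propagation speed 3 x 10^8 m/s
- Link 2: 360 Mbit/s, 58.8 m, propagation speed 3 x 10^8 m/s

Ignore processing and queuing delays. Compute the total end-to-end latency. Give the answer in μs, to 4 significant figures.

4.077 μs

L = 40 × 8 = 320 bits.
Transmission delays (L/R per hop): 2.93578, 0.888889 μs; sum = 3.82467 μs.
Propagation delays (d/s per hop): 0.0566667, 0.196 μs; sum = 0.252667 μs.
End-to-end = 4.077 μs.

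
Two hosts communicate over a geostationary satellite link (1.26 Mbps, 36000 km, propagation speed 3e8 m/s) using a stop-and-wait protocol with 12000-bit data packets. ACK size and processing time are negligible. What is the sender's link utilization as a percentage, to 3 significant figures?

3.82 %

t_tx = L/R = 12000/1260000 = 0.00952381 s.
t_prop = 36000000/300000000 = 0.12 s; RTT = 0.24 s.
Cycle = t_tx + RTT = 0.249524 s.
Utilization = t_tx / cycle = 0.00952381/0.249524 = 3.82 %.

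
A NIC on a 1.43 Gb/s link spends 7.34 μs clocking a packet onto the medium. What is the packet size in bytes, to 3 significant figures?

1310 bytes

L = R × t_tx = 1430000000 b/s × 7.34e-06 s = 10496.2 bits.
In bytes: 10496.2 / 8 = 1310 bytes.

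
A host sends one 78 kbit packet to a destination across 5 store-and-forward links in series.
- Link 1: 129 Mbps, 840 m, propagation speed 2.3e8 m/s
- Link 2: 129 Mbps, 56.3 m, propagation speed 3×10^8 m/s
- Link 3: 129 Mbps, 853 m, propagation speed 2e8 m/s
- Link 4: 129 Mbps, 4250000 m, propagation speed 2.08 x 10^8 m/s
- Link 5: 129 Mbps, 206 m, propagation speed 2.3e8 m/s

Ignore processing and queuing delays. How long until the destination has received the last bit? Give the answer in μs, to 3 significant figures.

23500 μs

L = 78000 bits.
Transmission delay per hop = L/R = 78000/129000000 = 604.651 μs; 5 hops → 3023.26 μs.
Propagation delays (d/s per hop): 3.65217, 0.187667, 4.265, 20432.7, 0.895652 μs; sum = 20441.7 μs.
End-to-end = 23500 μs.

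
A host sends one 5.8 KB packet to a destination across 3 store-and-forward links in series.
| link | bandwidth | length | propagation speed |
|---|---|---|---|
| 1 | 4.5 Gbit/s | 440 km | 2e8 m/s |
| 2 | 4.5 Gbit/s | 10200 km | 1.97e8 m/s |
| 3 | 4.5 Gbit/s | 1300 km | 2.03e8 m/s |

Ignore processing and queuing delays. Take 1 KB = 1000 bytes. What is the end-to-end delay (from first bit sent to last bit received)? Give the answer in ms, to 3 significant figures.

L = 46400 bits.
Transmission delay per hop = L/R = 46400/4500000000 = 0.0103111 ms; 3 hops → 0.0309333 ms.
Propagation delays (d/s per hop): 2.2, 51.7766, 6.40394 ms; sum = 60.3806 ms.
End-to-end = 60.4 ms.

60.4 ms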